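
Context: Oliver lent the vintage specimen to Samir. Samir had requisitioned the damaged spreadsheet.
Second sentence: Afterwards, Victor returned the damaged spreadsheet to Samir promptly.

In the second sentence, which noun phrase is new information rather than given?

"the damaged spreadsheet" and "Samir" in the second sentence are given — already mentioned in the context.
"Victor" has no antecedent in the context; it is discourse-new.

Victor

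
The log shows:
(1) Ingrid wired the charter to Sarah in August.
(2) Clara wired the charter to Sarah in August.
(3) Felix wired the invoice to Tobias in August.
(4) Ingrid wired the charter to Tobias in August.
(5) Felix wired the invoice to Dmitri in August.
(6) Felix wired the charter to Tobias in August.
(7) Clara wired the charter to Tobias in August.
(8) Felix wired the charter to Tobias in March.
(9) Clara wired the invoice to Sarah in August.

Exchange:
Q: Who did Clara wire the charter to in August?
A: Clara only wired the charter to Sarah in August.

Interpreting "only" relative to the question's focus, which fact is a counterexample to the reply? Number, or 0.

The question "Who did ... to ...?" targets the recipient, so in the reply the focus falls on "Sarah".
So "only" ranges over recipients; the rest (Clara as agent and the charter as thing and in August as setting) is presupposed.
Fact (7) keeps Clara as agent and the charter as thing and in August as setting but has recipient = Tobias; that refutes the reply.
(Fact (9) would refute a reading with focus on the thing — but that is not what the question asks.)

7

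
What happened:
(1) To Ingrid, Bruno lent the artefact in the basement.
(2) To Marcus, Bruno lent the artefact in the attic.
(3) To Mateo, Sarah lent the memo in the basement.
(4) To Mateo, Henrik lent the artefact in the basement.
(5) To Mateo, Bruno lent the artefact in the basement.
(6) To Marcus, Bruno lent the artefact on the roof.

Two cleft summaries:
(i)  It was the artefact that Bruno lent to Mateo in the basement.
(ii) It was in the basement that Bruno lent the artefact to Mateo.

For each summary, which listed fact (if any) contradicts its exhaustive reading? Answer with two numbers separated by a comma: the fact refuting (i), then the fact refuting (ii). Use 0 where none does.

Summary (i) focuses "the artefact" (the thing); background same agent, recipient, setting (Bruno / Mateo / in the basement). No fact matches that background with a different thing, so 0.
Summary (ii) focuses "in the basement" (the setting); background same agent, thing, recipient (Bruno / the artefact / Mateo). No fact matches that background with a different setting, so 0.

0, 0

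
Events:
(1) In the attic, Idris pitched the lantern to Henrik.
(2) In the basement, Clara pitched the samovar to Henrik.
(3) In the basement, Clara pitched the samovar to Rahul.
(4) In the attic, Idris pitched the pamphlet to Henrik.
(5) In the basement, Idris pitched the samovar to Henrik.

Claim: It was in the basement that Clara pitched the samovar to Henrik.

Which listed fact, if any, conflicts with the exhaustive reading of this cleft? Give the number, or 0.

0

The cleft puts "in the basement" in focus and presupposes the open proposition with agent = Clara, thing = the samovar, recipient = Henrik.
The exhaustive reading says no other setting fits that background.
No listed fact matches the background with a different setting. Exhaustivity holds.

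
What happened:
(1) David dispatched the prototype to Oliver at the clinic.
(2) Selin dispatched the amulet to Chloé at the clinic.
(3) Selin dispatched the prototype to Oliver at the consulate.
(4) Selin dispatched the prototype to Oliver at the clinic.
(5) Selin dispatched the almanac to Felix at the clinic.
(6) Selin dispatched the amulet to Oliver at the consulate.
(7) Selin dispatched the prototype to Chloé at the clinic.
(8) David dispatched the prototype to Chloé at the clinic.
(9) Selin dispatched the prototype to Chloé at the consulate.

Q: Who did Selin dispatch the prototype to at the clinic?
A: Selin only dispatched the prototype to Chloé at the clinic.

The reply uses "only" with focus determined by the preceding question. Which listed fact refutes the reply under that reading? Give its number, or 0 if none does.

The question "Who did ... to ...?" targets the recipient, so in the reply the focus falls on "Chloé".
So "only" ranges over recipients; the rest (same agent, thing, setting (Selin / the prototype / at the clinic)) is presupposed.
Fact (4) shares the background with a different recipient (Oliver) — counterexample.
(Fact (2) would refute a reading with focus on the thing — but that is not what the question asks.)

4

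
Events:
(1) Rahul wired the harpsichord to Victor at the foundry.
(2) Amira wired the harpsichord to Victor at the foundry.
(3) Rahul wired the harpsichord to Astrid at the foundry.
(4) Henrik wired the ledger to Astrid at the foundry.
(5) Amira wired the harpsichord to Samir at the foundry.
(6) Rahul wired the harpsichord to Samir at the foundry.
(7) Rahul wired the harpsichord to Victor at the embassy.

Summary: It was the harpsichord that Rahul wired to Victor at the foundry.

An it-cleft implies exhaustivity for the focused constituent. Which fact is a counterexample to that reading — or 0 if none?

0

The cleft puts "the harpsichord" in focus and presupposes the open proposition with agent = Rahul, recipient = Victor, setting = at the foundry.
Exhaustivity: the harpsichord is the only thing satisfying that background.
Every other fact differs from the presupposition on some backgrounded slot, so none challenges the exhaustivity.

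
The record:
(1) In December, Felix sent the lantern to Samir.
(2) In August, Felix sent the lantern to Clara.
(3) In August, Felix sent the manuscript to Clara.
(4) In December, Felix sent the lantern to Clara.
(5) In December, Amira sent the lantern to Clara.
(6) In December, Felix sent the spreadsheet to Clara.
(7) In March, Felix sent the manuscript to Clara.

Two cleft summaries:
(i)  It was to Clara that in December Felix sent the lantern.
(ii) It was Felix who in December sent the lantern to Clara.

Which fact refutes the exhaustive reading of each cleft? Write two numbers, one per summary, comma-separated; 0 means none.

(i): focus "Clara". Looking for Felix as agent and the lantern as thing and in December as setting with some other recipient — fact (1) has Samir there. Refuted.
(ii): focus "Felix". Looking for the lantern as thing and Clara as recipient and in December as setting with some other agent — fact (5) has Amira there. Refuted.

1, 5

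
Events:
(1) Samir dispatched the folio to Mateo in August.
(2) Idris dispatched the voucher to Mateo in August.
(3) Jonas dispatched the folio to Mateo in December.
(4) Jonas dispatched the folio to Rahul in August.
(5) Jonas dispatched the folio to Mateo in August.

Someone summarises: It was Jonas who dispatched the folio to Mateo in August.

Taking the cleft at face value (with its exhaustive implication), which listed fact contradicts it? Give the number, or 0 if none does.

1

The cleft puts "Jonas" in focus and presupposes the open proposition with thing = the folio, recipient = Mateo, setting = in August.
Exhaustivity: Jonas is the only agent satisfying that background.
But fact (1) also has thing = the folio, recipient = Mateo, setting = in August, with agent = Samir — so the exhaustive reading fails.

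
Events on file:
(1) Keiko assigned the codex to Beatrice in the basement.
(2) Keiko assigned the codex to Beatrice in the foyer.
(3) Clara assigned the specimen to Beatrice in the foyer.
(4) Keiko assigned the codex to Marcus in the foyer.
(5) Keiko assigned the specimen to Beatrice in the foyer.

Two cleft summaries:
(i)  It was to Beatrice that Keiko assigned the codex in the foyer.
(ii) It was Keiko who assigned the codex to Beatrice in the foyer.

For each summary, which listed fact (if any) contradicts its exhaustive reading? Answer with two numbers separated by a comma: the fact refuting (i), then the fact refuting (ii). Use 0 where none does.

4, 0

(i): focus "Beatrice". Looking for same agent, thing, setting (Keiko / the codex / in the foyer) with some other recipient — fact (4) has Marcus there. Refuted.
(ii): focus "Keiko". No fact shares same thing, recipient, setting (the codex / Beatrice / in the foyer) with a different agent. 0.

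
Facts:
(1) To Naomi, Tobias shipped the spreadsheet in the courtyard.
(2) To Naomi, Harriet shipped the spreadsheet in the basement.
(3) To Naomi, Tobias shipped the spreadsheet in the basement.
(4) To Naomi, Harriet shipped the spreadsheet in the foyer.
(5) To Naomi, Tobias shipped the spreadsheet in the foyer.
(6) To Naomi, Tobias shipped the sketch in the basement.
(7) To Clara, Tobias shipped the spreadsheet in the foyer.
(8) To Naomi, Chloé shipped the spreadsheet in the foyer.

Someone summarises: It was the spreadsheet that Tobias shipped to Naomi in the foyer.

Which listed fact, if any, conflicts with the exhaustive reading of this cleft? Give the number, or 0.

The cleft puts "the spreadsheet" in focus and presupposes the open proposition with same agent, recipient, setting (Tobias / Naomi / in the foyer).
Exhaustivity: the spreadsheet is the only thing satisfying that background.
Every other fact differs from the presupposition on some backgrounded slot, so none challenges the exhaustivity.

0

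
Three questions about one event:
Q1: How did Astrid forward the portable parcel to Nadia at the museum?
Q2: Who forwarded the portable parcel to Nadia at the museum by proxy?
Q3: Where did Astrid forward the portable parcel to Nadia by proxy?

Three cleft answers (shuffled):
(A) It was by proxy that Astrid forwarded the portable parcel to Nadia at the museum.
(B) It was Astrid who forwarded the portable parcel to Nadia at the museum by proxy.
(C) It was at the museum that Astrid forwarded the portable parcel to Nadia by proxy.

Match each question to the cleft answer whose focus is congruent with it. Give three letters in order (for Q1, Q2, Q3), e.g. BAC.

Q1 asks about the manner; cleft (A) focuses "by proxy", which is the manner — so Q1 → A.
Q2 asks about the subject (agent); cleft (B) focuses "Astrid", which is the subject (agent) — so Q2 → B.
Q3 asks about the location; cleft (C) focuses "at the museum", which is the location — so Q3 → C.
Mapping: Q1→A, Q2→B, Q3→C.

ABC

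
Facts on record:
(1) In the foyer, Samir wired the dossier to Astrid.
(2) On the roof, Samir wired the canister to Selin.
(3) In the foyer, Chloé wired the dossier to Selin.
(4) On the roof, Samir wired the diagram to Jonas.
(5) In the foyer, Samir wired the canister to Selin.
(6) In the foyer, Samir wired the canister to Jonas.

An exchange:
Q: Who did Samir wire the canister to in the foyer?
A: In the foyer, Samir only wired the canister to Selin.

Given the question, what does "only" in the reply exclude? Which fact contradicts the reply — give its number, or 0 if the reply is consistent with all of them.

The question "Who did ... to ...?" targets the recipient, so in the reply the focus falls on "Selin".
So "only" ranges over recipients; the rest (Samir as agent and the canister as thing and in the foyer as setting) is presupposed.
Fact (6) keeps Samir as agent and the canister as thing and in the foyer as setting but has recipient = Jonas; that refutes the reply.
(Fact (2) would refute a reading with focus on the setting — but that is not what the question asks.)

6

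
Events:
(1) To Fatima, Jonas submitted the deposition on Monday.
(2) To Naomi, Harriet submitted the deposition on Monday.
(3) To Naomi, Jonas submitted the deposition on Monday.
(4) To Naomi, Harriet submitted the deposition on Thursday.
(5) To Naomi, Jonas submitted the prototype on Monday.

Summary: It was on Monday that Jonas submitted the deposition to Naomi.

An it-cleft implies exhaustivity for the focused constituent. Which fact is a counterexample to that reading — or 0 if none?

0

The cleft puts "on Monday" in focus and presupposes the open proposition with agent = Jonas, thing = the deposition, recipient = Naomi.
The exhaustive reading says no other setting fits that background.
No listed fact matches the background with a different setting. Exhaustivity holds.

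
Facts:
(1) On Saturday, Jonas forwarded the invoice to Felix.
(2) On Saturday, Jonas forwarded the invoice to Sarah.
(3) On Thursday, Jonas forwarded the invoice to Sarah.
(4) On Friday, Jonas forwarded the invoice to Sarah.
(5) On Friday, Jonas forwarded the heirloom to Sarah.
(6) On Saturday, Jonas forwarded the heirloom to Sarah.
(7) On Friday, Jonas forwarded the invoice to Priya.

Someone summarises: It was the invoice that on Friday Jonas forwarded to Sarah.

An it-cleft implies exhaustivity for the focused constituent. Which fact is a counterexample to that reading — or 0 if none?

5

Focus of the cleft: "the invoice" (the thing). Presupposed background: same agent, recipient, setting (Jonas / Sarah / on Friday).
Exhaustivity: the invoice is the only thing satisfying that background.
Fact (5) shares the background but with thing = the heirloom; exhaustivity is violated.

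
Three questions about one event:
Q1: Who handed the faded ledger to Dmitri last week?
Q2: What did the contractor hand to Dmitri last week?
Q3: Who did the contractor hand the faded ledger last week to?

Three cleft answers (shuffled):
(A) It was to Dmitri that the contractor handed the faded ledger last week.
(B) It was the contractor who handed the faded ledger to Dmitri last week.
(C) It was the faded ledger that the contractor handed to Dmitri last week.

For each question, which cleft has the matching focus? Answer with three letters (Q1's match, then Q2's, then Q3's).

BCA

Q1 asks about the subject (agent); cleft (B) focuses "the contractor", which is the subject (agent) — so Q1 → B.
Q2 asks about the direct object; cleft (C) focuses "the faded ledger", which is the direct object — so Q2 → C.
Q3 asks about the recipient; cleft (A) focuses "to Dmitri", which is the recipient — so Q3 → A.
Mapping: Q1→B, Q2→C, Q3→A.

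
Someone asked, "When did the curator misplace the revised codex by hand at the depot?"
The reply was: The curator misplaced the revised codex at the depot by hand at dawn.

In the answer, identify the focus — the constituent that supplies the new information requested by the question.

at dawn

The wh-word "when" asks about the time.
In the answer, "the curator", "the revised codex", "by hand" and "at the depot" are given — repeated from the question.
The constituent filling the time gap is "at dawn"; that is the focus and would carry nuclear stress.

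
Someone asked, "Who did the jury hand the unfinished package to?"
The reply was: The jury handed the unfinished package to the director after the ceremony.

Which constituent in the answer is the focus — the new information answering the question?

to the director

The wh-word "who" asks about the recipient.
In the answer, "the jury" and "the unfinished package" are given — repeated from the question.
"after the ceremony" is also new, but it specifies the time, which is not what the question asks about — so it is not the focus.
The constituent filling the recipient gap is "to the director"; that is the focus.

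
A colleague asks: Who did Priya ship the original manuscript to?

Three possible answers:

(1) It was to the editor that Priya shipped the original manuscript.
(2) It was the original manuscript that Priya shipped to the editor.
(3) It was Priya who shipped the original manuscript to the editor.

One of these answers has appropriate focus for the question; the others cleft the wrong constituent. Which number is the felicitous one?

1

The question word "who" targets the recipient.
Option (1) clefts "to the editor" — that matches what the question asks about.
Option (2) clefts "the original manuscript" — the direct object, not what was asked.
Option (3) clefts "Priya" — the subject (agent), not what was asked.
So the congruent reply is (1).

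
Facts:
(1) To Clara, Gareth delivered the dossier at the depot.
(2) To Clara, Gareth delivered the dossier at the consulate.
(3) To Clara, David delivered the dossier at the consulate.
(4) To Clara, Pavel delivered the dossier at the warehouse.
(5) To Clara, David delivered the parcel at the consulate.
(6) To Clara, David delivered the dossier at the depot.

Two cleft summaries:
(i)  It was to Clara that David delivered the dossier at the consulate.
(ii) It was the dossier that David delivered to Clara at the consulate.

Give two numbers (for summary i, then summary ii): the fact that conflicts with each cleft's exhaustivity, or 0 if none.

(i): focus "Clara". No fact shares David as agent and the dossier as thing and at the consulate as setting with a different recipient. 0.
(ii): focus "the dossier". Looking for David as agent and Clara as recipient and at the consulate as setting with some other thing — fact (5) has the parcel there. Refuted.

0, 5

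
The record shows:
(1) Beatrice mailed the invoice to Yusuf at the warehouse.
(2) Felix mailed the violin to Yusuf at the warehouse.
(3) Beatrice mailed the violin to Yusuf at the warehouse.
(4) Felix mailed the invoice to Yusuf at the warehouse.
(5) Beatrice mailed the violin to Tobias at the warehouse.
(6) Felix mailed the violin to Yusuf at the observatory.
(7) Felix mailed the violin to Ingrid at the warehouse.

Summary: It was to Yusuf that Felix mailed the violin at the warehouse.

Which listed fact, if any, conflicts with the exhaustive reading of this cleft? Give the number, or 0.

7

Focus of the cleft: "Yusuf" (the recipient). Presupposed background: same agent, thing, setting (Felix / the violin / at the warehouse).
Exhaustivity: Yusuf is the only recipient satisfying that background.
Fact (7) shares the background but with recipient = Ingrid; exhaustivity is violated.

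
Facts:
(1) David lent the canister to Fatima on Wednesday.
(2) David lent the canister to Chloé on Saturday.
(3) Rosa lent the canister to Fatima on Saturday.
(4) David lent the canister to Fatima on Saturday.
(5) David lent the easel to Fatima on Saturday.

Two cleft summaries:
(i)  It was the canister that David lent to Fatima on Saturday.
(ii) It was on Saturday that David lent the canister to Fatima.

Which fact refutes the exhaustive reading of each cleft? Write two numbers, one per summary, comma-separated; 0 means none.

5, 1

(i): focus "the canister". Looking for agent = David, recipient = Fatima, setting = on Saturday with some other thing — fact (5) has the easel there. Refuted.
(ii): focus "on Saturday". Looking for agent = David, thing = the canister, recipient = Fatima with some other setting — fact (1) has on Wednesday there. Refuted.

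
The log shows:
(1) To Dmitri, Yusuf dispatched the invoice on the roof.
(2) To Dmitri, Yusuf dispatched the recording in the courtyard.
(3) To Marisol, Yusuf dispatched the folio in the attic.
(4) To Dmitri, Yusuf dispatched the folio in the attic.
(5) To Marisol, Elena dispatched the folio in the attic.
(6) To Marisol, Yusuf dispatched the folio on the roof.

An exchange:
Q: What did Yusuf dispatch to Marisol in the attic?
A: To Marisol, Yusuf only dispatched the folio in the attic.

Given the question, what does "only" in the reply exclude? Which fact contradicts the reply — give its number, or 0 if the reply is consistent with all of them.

The question "What did ...?" targets the thing, so in the reply the focus falls on "the folio".
So "only" ranges over things; the rest (agent = Yusuf, recipient = Marisol, setting = in the attic) is presupposed.
No fact keeps agent = Yusuf, recipient = Marisol, setting = in the attic while changing the thing; every other fact differs on something backgrounded. The reply stands.
(Fact (4) would refute a reading with focus on the recipient — but that is not what the question asks.)

0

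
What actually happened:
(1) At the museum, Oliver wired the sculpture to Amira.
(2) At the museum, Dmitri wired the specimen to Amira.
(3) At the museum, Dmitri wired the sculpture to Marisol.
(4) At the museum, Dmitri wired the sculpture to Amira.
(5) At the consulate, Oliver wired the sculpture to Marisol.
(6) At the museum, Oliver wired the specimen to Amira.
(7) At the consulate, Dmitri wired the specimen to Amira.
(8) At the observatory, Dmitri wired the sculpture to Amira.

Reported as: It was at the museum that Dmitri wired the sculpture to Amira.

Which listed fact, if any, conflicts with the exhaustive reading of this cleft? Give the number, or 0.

The cleft puts "at the museum" in focus and presupposes the open proposition with agent = Dmitri, thing = the sculpture, recipient = Amira.
Exhaustivity: at the museum is the only setting satisfying that background.
But fact (8) also has agent = Dmitri, thing = the sculpture, recipient = Amira, with setting = at the observatory — so the exhaustive reading fails.

8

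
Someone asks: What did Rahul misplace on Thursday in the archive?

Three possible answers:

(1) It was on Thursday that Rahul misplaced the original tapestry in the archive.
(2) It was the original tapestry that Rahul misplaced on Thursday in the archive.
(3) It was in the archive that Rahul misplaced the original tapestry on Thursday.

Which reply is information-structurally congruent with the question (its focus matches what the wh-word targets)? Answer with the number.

The question word "what" targets the direct object.
Option (1) clefts "on Thursday" — the time, not what was asked.
Option (2) clefts "the original tapestry" — that matches what the question asks about.
Option (3) clefts "in the archive" — the location, not what was asked.
So the congruent reply is (2).

2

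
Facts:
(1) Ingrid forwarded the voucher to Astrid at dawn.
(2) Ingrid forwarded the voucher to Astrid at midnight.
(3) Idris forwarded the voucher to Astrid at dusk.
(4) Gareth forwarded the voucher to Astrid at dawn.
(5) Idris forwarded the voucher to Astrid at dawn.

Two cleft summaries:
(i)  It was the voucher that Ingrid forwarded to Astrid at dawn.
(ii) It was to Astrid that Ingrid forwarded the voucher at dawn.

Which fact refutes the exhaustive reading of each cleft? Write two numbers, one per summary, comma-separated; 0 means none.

0, 0

Summary (i) focuses "the voucher" (the thing); background same agent, recipient, setting (Ingrid / Astrid / at dawn). No fact matches that background with a different thing, so 0.
Summary (ii) focuses "Astrid" (the recipient); background same agent, thing, setting (Ingrid / the voucher / at dawn). No fact matches that background with a different recipient, so 0.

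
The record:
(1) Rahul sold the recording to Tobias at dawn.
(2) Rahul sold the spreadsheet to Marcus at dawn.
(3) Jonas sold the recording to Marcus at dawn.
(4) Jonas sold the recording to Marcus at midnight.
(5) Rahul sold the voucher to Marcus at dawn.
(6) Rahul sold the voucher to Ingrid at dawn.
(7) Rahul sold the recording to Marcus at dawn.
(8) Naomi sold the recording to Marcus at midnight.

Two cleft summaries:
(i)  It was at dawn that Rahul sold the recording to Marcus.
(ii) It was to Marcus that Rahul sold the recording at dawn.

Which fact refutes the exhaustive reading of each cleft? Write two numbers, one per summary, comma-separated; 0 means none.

0, 1

(i): focus "at dawn". No fact shares same agent, thing, recipient (Rahul / the recording / Marcus) with a different setting. 0.
(ii): focus "Marcus". Looking for same agent, thing, setting (Rahul / the recording / at dawn) with some other recipient — fact (1) has Tobias there. Refuted.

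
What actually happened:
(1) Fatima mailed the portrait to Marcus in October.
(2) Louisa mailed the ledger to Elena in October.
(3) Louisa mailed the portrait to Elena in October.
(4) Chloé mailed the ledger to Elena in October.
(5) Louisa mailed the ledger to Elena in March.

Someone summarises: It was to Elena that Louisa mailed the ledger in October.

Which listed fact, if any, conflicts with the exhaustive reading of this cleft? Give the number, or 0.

The cleft puts "Elena" in focus and presupposes the open proposition with same agent, thing, setting (Louisa / the ledger / in October).
Exhaustivity: Elena is the only recipient satisfying that background.
No listed fact matches the background with a different recipient. Exhaustivity holds.

0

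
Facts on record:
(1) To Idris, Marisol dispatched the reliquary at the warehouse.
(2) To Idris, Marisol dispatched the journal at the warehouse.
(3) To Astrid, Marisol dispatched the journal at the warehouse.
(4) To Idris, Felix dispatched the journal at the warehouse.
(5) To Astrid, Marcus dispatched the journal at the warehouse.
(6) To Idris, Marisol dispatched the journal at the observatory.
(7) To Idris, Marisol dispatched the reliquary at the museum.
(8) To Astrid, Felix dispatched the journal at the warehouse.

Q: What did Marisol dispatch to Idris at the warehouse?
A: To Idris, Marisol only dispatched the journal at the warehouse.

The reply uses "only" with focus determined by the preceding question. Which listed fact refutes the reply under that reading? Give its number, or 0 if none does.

The question "What did ...?" targets the thing, so in the reply the focus falls on "the journal".
"Only" then excludes alternative things while the background — Marisol as agent and Idris as recipient and at the warehouse as setting — is held fixed.
Fact (1) shares the background with a different thing (the reliquary) — counterexample.
(Fact (6) would refute a reading with focus on the setting — but that is not what the question asks.)

1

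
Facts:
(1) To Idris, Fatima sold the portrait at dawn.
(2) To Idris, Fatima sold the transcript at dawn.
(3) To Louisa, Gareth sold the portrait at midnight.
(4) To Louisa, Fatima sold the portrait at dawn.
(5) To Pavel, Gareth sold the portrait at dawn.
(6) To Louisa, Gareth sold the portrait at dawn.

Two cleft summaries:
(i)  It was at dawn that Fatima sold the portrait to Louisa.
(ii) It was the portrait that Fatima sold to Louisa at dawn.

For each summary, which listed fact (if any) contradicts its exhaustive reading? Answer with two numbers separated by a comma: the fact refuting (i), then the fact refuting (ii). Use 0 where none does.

Summary (i) focuses "at dawn" (the setting); background agent = Fatima, thing = the portrait, recipient = Louisa. No fact matches that background with a different setting, so 0.
Summary (ii) focuses "the portrait" (the thing); background agent = Fatima, recipient = Louisa, setting = at dawn. No fact matches that background with a different thing, so 0.

0, 0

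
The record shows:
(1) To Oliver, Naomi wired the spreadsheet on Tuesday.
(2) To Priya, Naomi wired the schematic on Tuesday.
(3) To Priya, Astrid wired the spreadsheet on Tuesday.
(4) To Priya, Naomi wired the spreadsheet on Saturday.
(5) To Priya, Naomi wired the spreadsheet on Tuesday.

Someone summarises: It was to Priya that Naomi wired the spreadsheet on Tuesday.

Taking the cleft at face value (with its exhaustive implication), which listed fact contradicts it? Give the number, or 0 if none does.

1

The cleft puts "Priya" in focus and presupposes the open proposition with same agent, thing, setting (Naomi / the spreadsheet / on Tuesday).
The exhaustive reading says no other recipient fits that background.
But fact (1) also has same agent, thing, setting (Naomi / the spreadsheet / on Tuesday), with recipient = Oliver — so the exhaustive reading fails.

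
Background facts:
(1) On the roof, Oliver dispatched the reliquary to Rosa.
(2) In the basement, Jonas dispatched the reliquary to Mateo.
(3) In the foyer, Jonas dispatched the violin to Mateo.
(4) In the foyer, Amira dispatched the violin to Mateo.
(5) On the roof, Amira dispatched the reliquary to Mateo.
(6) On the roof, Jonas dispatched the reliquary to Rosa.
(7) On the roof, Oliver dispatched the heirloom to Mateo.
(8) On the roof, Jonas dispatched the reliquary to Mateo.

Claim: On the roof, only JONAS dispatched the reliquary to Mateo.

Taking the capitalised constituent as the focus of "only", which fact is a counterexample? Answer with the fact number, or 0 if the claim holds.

Focus (in capitals) is "Jonas" — the agent. "Only" excludes alternative agents while holding fixed thing = the reliquary, recipient = Mateo, setting = on the roof.
Fact (5) shares the background but differs in agent (Amira) — a counterexample.

5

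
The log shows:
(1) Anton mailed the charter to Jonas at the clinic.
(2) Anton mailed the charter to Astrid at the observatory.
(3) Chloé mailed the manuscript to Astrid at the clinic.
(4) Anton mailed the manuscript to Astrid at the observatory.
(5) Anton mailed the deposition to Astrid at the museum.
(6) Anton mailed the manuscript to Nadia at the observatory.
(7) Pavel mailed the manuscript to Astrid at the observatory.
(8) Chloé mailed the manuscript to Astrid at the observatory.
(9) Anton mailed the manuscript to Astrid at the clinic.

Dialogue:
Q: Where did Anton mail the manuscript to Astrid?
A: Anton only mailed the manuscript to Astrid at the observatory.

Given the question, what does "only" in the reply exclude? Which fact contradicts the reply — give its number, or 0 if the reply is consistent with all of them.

Answering "Where did ...?" puts focus on the setting — here, "at the observatory".
So "only" ranges over settings; the rest (agent = Anton, thing = the manuscript, recipient = Astrid) is presupposed.
Fact (9) keeps agent = Anton, thing = the manuscript, recipient = Astrid but has setting = at the clinic; that refutes the reply.
(Fact (2) would refute a reading with focus on the thing — but that is not what the question asks.)

9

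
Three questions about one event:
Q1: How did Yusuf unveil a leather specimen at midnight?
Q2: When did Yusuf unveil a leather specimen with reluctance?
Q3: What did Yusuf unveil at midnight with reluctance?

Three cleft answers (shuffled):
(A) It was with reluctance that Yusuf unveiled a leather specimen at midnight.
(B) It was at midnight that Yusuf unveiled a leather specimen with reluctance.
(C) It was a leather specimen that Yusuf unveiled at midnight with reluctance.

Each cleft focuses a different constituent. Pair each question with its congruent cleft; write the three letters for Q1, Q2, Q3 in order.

ABC

Q1 asks about the manner; cleft (A) focuses "with reluctance", which is the manner — so Q1 → A.
Q2 asks about the time; cleft (B) focuses "at midnight", which is the time — so Q2 → B.
Q3 asks about the direct object; cleft (C) focuses "a leather specimen", which is the direct object — so Q3 → C.
Mapping: Q1→A, Q2→B, Q3→C.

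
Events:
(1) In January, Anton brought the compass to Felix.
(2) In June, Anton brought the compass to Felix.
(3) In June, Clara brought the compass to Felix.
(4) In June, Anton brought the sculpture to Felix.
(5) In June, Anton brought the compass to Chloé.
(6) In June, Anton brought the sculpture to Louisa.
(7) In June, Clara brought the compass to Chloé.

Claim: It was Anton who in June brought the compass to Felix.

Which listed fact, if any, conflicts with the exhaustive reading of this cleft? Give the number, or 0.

3

The cleft puts "Anton" in focus and presupposes the open proposition with thing = the compass, recipient = Felix, setting = in June.
Exhaustivity: Anton is the only agent satisfying that background.
Fact (3) shares the background but with agent = Clara; exhaustivity is violated.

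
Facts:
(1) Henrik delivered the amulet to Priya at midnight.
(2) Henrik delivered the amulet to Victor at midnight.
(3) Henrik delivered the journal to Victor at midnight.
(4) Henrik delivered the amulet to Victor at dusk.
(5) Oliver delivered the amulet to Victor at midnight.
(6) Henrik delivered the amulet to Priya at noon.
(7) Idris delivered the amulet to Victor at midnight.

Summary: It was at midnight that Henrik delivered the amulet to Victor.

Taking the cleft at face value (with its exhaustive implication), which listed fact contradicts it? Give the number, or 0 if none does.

The cleft puts "at midnight" in focus and presupposes the open proposition with same agent, thing, recipient (Henrik / the amulet / Victor).
Exhaustivity: at midnight is the only setting satisfying that background.
Fact (4) shares the background but with setting = at dusk; exhaustivity is violated.

4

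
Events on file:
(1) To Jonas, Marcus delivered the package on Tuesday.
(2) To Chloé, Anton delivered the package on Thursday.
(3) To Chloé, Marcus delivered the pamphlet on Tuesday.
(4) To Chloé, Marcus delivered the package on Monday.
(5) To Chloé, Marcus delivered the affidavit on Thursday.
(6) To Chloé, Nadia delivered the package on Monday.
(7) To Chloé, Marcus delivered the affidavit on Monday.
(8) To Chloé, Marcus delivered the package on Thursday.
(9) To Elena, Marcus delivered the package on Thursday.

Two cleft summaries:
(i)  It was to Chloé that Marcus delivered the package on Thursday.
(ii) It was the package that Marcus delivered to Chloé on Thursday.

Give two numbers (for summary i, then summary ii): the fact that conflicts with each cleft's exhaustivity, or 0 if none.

(i): focus "Chloé". Looking for Marcus as agent and the package as thing and on Thursday as setting with some other recipient — fact (9) has Elena there. Refuted.
(ii): focus "the package". Looking for Marcus as agent and Chloé as recipient and on Thursday as setting with some other thing — fact (5) has the affidavit there. Refuted.

9, 5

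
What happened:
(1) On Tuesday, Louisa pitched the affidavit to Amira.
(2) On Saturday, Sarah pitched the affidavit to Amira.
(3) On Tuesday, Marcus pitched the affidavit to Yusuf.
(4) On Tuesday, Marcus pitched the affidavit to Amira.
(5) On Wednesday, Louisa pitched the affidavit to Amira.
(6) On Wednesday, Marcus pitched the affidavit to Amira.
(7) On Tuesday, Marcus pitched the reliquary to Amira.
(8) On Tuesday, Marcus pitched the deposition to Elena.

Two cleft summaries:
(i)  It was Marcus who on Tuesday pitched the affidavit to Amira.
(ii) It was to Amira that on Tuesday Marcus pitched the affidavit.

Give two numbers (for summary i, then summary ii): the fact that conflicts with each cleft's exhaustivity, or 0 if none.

1, 3

(i): focus "Marcus". Looking for the affidavit as thing and Amira as recipient and on Tuesday as setting with some other agent — fact (1) has Louisa there. Refuted.
(ii): focus "Amira". Looking for Marcus as agent and the affidavit as thing and on Tuesday as setting with some other recipient — fact (3) has Yusuf there. Refuted.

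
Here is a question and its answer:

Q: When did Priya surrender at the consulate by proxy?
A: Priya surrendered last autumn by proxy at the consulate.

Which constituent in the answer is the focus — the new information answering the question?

last autumn

The wh-word "when" asks about the time.
In the answer, "Priya", "by proxy" and "at the consulate" are given — repeated from the question.
The constituent filling the time gap is "last autumn"; that is the focus and would carry nuclear stress.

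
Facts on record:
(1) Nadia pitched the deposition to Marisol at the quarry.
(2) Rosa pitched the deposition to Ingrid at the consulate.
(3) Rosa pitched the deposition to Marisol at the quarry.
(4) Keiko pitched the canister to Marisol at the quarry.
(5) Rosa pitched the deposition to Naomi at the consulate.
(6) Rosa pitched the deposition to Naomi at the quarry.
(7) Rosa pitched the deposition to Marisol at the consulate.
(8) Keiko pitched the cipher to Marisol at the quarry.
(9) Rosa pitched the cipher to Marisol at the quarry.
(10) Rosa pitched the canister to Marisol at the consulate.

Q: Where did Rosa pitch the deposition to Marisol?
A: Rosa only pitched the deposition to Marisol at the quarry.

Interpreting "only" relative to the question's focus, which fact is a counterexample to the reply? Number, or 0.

The question "Where did ...?" targets the setting, so in the reply the focus falls on "at the quarry".
"Only" then excludes alternative settings while the background — Rosa as agent and the deposition as thing and Marisol as recipient — is held fixed.
Fact (7) shares the background with a different setting (at the consulate) — counterexample.
(Fact (6) would refute a reading with focus on the recipient — but that is not what the question asks.)

7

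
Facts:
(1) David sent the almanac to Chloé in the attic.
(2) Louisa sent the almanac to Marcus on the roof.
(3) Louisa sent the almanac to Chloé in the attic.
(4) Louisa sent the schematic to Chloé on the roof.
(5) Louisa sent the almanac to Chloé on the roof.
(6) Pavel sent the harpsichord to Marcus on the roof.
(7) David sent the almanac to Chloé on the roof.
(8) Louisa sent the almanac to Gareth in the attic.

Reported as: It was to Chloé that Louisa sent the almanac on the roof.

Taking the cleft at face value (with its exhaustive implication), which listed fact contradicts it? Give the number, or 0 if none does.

The cleft puts "Chloé" in focus and presupposes the open proposition with same agent, thing, setting (Louisa / the almanac / on the roof).
Exhaustivity: Chloé is the only recipient satisfying that background.
But fact (2) also has same agent, thing, setting (Louisa / the almanac / on the roof), with recipient = Marcus — so the exhaustive reading fails.

2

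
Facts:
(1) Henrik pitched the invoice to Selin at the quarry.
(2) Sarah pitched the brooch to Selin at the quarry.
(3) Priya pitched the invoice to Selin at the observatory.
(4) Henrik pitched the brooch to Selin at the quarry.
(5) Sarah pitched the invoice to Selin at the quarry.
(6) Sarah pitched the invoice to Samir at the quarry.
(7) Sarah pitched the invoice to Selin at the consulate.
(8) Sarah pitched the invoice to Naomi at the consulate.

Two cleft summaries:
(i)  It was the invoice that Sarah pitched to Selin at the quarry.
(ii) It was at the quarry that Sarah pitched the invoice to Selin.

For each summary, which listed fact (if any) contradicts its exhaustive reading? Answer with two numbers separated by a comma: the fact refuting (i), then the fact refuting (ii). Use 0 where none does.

(i): focus "the invoice". Looking for same agent, recipient, setting (Sarah / Selin / at the quarry) with some other thing — fact (2) has the brooch there. Refuted.
(ii): focus "at the quarry". Looking for same agent, thing, recipient (Sarah / the invoice / Selin) with some other setting — fact (7) has at the consulate there. Refuted.

2, 7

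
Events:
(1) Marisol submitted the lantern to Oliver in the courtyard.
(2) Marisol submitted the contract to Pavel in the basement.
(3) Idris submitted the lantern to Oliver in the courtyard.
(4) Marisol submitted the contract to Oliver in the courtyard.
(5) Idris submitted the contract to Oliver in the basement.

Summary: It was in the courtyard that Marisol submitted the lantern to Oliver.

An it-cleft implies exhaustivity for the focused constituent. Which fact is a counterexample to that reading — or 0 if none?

The cleft puts "in the courtyard" in focus and presupposes the open proposition with same agent, thing, recipient (Marisol / the lantern / Oliver).
The exhaustive reading says no other setting fits that background.
No listed fact matches the background with a different setting. Exhaustivity holds.

0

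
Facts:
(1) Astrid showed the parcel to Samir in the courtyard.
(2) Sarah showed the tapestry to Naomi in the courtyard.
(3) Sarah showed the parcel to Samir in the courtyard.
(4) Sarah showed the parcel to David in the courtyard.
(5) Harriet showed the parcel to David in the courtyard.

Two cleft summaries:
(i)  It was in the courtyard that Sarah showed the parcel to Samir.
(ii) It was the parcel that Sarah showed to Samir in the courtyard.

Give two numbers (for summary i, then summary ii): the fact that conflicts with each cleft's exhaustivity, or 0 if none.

(i): focus "in the courtyard". No fact shares Sarah as agent and the parcel as thing and Samir as recipient with a different setting. 0.
(ii): focus "the parcel". No fact shares Sarah as agent and Samir as recipient and in the courtyard as setting with a different thing. 0.

0, 0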